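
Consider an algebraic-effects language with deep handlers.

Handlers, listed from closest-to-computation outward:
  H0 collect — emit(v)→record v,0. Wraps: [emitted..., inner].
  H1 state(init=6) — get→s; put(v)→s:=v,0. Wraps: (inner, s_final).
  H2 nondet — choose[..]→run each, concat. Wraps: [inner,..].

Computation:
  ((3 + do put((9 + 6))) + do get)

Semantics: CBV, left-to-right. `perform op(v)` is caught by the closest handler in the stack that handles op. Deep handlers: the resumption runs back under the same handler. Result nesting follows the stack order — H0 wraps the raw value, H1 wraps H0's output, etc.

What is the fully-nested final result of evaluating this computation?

Evaluation trace:
put(15) @ H1 ⇒ s:=15
get @ H1 ⇒ 15
H0 returns [18]
H1 returns ([18], 15)
H2 returns [([18], 15)]
= [([18], 15)]

Answer: [([18], 15)]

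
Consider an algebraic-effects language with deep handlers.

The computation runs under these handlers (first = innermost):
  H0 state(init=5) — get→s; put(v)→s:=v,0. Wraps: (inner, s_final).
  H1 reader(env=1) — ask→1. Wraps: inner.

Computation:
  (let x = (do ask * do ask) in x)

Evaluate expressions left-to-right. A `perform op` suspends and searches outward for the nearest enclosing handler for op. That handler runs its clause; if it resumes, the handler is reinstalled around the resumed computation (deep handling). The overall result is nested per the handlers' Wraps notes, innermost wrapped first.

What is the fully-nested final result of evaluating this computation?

Step-by-step:
ask @ H1 ⇒ 1
ask @ H1 ⇒ 1
H0 returns (1, 5)
H1 returns (1, 5)
= (1, 5)

Answer: (1, 5)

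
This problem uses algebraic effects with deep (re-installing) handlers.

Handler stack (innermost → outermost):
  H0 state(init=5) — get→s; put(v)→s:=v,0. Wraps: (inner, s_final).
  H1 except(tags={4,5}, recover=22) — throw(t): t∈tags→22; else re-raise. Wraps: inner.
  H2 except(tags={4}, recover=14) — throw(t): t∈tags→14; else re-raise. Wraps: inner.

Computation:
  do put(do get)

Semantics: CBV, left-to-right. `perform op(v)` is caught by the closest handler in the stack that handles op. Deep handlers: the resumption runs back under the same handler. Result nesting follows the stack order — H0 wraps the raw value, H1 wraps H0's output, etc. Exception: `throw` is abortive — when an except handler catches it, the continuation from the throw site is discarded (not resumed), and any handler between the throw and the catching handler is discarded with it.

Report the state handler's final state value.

Answer: 5

Evaluation trace:
get @ H0 ⇒ 5
put(5) @ H0 ⇒ s:=5
H0 returns (0, 5)
H1 returns (0, 5)
H2 returns (0, 5)
= (0, 5)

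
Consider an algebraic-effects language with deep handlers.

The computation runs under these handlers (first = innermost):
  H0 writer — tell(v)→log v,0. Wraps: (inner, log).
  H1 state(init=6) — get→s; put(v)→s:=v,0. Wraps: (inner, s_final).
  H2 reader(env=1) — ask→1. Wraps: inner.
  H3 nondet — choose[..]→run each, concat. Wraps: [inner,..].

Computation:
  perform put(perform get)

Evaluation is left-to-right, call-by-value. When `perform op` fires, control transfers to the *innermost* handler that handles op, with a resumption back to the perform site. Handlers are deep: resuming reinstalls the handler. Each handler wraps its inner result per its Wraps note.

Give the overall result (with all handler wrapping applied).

Evaluation trace:
get @ H1 ⇒ 6
put(6) @ H1 ⇒ s:=6
H0 returns (0, ())
H1 returns ((0, ()), 6)
H2 returns ((0, ()), 6)
H3 returns [((0, ()), 6)]
= [((0, ()), 6)]

Answer: [((0, ()), 6)]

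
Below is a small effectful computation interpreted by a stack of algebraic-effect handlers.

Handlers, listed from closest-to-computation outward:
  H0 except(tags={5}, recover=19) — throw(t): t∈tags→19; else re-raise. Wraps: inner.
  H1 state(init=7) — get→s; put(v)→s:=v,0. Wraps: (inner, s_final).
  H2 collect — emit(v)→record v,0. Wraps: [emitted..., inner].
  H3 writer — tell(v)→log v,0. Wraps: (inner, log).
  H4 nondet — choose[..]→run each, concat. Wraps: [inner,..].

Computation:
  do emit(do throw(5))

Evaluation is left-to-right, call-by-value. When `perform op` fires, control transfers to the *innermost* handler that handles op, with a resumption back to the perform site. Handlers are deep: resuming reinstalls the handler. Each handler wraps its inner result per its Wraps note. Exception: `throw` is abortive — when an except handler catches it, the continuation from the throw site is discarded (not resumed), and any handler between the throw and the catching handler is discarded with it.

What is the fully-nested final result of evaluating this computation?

Answer: [([(19, 7)], ())]

Step-by-step:
throw(5) @ H0 caught ⇒ 19
H1 returns (19, 7)
H2 returns [(19, 7)]
H3 returns ([(19, 7)], ())
H4 returns [([(19, 7)], ())]
= [([(19, 7)], ())]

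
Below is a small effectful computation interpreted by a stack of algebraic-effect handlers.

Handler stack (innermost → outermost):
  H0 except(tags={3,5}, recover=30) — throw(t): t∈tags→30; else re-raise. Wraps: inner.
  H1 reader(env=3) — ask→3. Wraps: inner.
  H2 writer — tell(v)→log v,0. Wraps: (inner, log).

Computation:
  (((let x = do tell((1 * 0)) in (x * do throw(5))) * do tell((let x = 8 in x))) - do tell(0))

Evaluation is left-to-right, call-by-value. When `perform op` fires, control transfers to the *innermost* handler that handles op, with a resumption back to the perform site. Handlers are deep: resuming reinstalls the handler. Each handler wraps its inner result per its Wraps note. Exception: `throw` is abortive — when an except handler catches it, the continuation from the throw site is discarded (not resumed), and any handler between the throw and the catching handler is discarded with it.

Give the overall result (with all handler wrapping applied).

Answer: (30, (0))

Evaluation trace:
tell(0) @ H2 ⇒ log+=0
throw(5) @ H0 caught ⇒ 30
H1 returns 30
H2 returns (30, (0))
= (30, (0))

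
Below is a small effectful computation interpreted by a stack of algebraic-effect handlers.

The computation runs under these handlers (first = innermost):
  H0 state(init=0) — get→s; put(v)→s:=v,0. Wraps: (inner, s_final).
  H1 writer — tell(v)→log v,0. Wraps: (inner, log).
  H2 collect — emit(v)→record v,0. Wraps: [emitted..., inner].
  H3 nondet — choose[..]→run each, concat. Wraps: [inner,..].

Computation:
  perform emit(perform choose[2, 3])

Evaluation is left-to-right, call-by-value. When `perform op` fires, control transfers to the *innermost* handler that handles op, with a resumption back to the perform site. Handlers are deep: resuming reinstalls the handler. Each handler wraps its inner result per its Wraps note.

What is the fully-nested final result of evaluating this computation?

Answer: [[2, ((0, 0), ())], [3, ((0, 0), ())]]

Step-by-step:
choose[2, 3] @ H3
  branch[0] choose=2:
    emit(2) @ H2 ⇒ out+=2
    H0 returns (0, 0)
    H1 returns ((0, 0), ())
    H2 returns [2, ((0, 0), ())]
    H3 returns [[2, ((0, 0), ())]]
  branch[1] choose=3:
    emit(3) @ H2 ⇒ out+=3
    H0 returns (0, 0)
    H1 returns ((0, 0), ())
    H2 returns [3, ((0, 0), ())]
    H3 returns [[3, ((0, 0), ())]]
= [[2, ((0, 0), ())], [3, ((0, 0), ())]]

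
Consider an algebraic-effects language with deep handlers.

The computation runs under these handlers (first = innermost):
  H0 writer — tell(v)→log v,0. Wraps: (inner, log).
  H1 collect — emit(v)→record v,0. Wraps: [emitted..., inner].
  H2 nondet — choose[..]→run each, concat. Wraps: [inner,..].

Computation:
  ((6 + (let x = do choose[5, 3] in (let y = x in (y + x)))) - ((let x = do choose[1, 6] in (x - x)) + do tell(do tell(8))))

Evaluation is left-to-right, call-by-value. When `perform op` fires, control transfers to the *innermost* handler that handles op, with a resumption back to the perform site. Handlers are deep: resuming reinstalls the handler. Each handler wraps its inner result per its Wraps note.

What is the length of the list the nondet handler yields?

Evaluation trace:
choose[5, 3] @ H2
  branch[0] choose=5:
    choose[1, 6] @ H2
      branch[0] choose=1:
        tell(8) @ H0 ⇒ log+=8
        tell(0) @ H0 ⇒ log+=0
        H0 returns (16, (8, 0))
        H1 returns [(16, (8, 0))]
        H2 returns [[(16, (8, 0))]]
      branch[1] choose=6:
        tell(8) @ H0 ⇒ log+=8
        tell(0) @ H0 ⇒ log+=0
        H0 returns (16, (8, 0))
        H1 returns [(16, (8, 0))]
        H2 returns [[(16, (8, 0))]]
  branch[1] choose=3:
    choose[1, 6] @ H2
      branch[0] choose=1:
        tell(8) @ H0 ⇒ log+=8
        tell(0) @ H0 ⇒ log+=0
        H0 returns (12, (8, 0))
        H1 returns [(12, (8, 0))]
        H2 returns [[(12, (8, 0))]]
      branch[1] choose=6:
        tell(8) @ H0 ⇒ log+=8
        tell(0) @ H0 ⇒ log+=0
        H0 returns (12, (8, 0))
        H1 returns [(12, (8, 0))]
        H2 returns [[(12, (8, 0))]]
= [[(16, (8, 0))], [(16, (8, 0))], [(12, (8, 0))], [(12, (8, 0))]]

Answer: 4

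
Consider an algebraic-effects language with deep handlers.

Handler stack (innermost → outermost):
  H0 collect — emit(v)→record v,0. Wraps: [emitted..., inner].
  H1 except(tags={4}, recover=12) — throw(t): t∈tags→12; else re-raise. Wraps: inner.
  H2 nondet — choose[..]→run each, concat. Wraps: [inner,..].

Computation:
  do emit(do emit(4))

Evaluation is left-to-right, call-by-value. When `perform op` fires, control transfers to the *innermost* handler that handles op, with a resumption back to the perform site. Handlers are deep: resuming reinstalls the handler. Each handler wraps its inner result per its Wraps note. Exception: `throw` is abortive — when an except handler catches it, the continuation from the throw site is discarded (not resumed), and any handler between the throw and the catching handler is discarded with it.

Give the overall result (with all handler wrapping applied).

Answer: [[4, 0, 0]]

Step-by-step:
emit(4) @ H0 ⇒ out+=4
emit(0) @ H0 ⇒ out+=0
H0 returns [4, 0, 0]
H1 returns [4, 0, 0]
H2 returns [[4, 0, 0]]
= [[4, 0, 0]]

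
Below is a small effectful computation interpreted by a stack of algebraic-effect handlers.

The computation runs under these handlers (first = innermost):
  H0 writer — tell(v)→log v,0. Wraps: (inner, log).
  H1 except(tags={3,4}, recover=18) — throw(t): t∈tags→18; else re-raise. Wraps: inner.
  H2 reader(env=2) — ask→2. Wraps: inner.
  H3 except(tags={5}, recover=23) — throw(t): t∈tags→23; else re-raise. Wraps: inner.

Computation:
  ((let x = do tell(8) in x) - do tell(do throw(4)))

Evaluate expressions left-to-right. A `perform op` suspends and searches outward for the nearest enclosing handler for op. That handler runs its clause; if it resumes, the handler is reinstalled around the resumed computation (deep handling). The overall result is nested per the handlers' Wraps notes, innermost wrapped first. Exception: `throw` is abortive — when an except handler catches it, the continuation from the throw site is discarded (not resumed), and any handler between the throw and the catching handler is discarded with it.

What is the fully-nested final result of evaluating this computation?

Evaluation trace:
tell(8) @ H0 ⇒ log+=8
throw(4) @ H1 caught ⇒ 18
H2 returns 18
H3 returns 18
= 18

Answer: 18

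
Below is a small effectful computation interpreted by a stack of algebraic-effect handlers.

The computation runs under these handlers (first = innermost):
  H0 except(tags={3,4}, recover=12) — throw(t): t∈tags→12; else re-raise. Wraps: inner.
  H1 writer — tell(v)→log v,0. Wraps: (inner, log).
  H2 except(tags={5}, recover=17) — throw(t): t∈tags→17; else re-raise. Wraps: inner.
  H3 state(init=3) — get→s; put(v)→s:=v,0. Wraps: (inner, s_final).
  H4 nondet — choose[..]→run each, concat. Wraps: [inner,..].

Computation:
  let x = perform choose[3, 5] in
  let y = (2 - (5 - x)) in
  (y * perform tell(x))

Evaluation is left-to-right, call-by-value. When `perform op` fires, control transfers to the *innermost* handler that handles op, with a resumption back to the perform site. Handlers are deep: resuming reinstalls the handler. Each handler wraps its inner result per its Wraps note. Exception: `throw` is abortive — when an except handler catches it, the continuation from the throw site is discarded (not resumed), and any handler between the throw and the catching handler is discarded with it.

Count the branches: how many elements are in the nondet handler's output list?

Answer: 2

Evaluation trace:
choose[3, 5] @ H4
  branch[0] choose=3:
    tell(3) @ H1 ⇒ log+=3
    H0 returns 0
    H1 returns (0, (3))
    H2 returns (0, (3))
    H3 returns ((0, (3)), 3)
    H4 returns [((0, (3)), 3)]
  branch[1] choose=5:
    tell(5) @ H1 ⇒ log+=5
    H0 returns 0
    H1 returns (0, (5))
    H2 returns (0, (5))
    H3 returns ((0, (5)), 3)
    H4 returns [((0, (5)), 3)]
= [((0, (3)), 3), ((0, (5)), 3)]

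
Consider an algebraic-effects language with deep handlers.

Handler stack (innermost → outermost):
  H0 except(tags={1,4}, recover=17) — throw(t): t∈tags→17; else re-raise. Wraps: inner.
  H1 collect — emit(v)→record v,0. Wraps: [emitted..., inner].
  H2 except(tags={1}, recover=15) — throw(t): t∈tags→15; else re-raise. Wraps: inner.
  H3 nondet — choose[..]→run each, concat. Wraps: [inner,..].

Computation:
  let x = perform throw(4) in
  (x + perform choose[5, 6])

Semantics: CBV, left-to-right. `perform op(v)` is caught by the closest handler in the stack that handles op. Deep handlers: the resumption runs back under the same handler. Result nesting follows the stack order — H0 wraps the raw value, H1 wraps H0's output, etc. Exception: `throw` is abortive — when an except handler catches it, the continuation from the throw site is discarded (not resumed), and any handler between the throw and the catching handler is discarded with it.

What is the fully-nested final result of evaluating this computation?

Answer: [[17]]

Step-by-step:
throw(4) @ H0 caught ⇒ 17
H1 returns [17]
H2 returns [17]
H3 returns [[17]]
= [[17]]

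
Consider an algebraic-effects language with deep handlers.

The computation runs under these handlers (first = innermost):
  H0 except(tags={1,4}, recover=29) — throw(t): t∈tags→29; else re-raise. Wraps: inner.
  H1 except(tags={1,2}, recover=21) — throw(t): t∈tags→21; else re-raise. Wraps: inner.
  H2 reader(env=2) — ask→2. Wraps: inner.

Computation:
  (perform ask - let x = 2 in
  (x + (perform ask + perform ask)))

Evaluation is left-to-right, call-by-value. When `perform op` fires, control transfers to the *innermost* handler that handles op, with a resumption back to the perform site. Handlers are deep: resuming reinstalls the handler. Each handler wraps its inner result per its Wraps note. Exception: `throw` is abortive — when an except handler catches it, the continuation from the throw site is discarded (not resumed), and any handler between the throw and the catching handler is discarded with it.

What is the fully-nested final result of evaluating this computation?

Working:
ask @ H2 ⇒ 2
ask @ H2 ⇒ 2
ask @ H2 ⇒ 2
H0 returns -4
H1 returns -4
H2 returns -4
= -4

Answer: -4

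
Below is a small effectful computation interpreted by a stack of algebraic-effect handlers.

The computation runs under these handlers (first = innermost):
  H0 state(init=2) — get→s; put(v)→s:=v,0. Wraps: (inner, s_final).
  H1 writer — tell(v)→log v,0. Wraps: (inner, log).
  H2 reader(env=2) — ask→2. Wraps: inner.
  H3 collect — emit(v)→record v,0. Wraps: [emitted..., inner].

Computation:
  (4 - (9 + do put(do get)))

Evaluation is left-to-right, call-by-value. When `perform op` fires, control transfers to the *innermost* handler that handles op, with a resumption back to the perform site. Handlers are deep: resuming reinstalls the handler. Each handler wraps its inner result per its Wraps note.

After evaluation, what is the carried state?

Answer: 2

Evaluation trace:
get @ H0 ⇒ 2
put(2) @ H0 ⇒ s:=2
H0 returns (-5, 2)
H1 returns ((-5, 2), ())
H2 returns ((-5, 2), ())
H3 returns [((-5, 2), ())]
= [((-5, 2), ())]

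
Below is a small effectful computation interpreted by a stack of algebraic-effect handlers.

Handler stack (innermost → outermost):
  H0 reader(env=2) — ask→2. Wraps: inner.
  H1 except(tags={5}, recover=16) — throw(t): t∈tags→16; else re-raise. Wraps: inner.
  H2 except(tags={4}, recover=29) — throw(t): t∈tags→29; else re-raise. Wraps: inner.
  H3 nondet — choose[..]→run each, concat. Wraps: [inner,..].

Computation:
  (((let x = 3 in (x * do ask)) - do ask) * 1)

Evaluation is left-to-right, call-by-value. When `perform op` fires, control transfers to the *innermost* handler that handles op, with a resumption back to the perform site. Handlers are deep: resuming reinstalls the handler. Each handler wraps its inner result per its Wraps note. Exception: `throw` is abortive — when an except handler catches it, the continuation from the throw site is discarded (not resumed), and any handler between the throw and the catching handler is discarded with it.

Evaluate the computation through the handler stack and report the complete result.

Answer: [4]

Evaluation trace:
ask @ H0 ⇒ 2
ask @ H0 ⇒ 2
H0 returns 4
H1 returns 4
H2 returns 4
H3 returns [4]
= [4]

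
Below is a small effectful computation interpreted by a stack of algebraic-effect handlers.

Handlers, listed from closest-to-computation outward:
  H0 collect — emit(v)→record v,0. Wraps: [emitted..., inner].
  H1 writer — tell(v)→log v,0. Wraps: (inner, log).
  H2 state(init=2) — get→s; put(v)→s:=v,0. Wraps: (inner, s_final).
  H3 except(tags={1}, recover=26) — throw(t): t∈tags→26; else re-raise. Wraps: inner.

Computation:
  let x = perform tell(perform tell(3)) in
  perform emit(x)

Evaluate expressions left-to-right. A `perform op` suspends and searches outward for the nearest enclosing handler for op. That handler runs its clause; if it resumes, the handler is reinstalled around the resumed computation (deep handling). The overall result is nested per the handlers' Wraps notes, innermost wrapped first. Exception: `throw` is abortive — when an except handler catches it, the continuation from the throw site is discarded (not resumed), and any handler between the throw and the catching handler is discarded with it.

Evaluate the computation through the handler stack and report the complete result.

Answer: (([0, 0], (3, 0)), 2)

Evaluation trace:
tell(3) @ H1 ⇒ log+=3
tell(0) @ H1 ⇒ log+=0
emit(0) @ H0 ⇒ out+=0
H0 returns [0, 0]
H1 returns ([0, 0], (3, 0))
H2 returns (([0, 0], (3, 0)), 2)
H3 returns (([0, 0], (3, 0)), 2)
= (([0, 0], (3, 0)), 2)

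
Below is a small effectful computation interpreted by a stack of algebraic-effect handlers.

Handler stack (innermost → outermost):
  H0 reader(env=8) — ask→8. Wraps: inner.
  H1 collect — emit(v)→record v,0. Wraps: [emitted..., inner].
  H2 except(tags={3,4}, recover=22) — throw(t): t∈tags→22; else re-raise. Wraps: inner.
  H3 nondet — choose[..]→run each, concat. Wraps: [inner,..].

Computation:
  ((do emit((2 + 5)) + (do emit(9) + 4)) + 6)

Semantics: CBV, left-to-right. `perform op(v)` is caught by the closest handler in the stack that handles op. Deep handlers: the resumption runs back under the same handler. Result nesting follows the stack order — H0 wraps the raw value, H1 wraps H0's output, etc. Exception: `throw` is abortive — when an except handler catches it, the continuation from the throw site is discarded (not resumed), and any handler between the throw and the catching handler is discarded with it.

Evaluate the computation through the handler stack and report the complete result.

Answer: [[7, 9, 10]]

Step-by-step:
emit(7) @ H1 ⇒ out+=7
emit(9) @ H1 ⇒ out+=9
H0 returns 10
H1 returns [7, 9, 10]
H2 returns [7, 9, 10]
H3 returns [[7, 9, 10]]
= [[7, 9, 10]]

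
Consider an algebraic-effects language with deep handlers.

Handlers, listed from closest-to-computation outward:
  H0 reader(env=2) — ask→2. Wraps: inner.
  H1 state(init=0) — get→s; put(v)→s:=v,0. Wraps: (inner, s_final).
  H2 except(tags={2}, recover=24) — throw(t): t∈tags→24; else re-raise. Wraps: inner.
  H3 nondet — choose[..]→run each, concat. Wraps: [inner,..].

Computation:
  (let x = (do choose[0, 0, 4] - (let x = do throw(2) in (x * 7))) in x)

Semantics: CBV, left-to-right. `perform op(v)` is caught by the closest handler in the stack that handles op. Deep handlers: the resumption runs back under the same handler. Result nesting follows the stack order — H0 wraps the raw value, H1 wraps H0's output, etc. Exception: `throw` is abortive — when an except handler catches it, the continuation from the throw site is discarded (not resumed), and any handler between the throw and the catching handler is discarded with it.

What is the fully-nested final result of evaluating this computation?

Evaluation trace:
choose[0, 0, 4] @ H3
  branch[0] choose=0:
    throw(2) @ H2 caught ⇒ 24
    H3 returns [24]
  branch[1] choose=0:
    throw(2) @ H2 caught ⇒ 24
    H3 returns [24]
  branch[2] choose=4:
    throw(2) @ H2 caught ⇒ 24
    H3 returns [24]
= [24, 24, 24]

Answer: [24, 24, 24]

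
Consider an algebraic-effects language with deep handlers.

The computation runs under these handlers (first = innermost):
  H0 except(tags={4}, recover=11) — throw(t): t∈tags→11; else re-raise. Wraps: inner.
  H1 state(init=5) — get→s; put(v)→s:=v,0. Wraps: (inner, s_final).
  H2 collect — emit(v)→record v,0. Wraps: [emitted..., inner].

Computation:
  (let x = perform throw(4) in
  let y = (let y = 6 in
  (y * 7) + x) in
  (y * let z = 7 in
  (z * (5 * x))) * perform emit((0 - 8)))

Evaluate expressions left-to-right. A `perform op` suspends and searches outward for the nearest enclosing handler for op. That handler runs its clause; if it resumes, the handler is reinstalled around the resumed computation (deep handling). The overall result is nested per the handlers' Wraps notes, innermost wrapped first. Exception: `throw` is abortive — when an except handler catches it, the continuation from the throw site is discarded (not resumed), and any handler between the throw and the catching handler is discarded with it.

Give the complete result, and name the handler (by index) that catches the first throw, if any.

Answer: [(11, 5)] ; first throw caught by: H0

Step-by-step:
throw(4) @ H0 caught ⇒ 11
H1 returns (11, 5)
H2 returns [(11, 5)]
= [(11, 5)]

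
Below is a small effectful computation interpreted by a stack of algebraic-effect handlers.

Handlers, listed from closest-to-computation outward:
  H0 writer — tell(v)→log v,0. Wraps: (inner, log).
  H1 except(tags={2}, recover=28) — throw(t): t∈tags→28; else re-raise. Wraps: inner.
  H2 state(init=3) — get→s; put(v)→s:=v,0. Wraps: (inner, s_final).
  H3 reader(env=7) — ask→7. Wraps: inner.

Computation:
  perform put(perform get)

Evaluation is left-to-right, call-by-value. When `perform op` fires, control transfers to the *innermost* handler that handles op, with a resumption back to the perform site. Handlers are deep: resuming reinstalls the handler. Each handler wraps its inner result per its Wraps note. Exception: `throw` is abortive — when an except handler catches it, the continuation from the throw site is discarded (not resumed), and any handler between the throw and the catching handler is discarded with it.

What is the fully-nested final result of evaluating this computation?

Step-by-step:
get @ H2 ⇒ 3
put(3) @ H2 ⇒ s:=3
H0 returns (0, ())
H1 returns (0, ())
H2 returns ((0, ()), 3)
H3 returns ((0, ()), 3)
= ((0, ()), 3)

Answer: ((0, ()), 3)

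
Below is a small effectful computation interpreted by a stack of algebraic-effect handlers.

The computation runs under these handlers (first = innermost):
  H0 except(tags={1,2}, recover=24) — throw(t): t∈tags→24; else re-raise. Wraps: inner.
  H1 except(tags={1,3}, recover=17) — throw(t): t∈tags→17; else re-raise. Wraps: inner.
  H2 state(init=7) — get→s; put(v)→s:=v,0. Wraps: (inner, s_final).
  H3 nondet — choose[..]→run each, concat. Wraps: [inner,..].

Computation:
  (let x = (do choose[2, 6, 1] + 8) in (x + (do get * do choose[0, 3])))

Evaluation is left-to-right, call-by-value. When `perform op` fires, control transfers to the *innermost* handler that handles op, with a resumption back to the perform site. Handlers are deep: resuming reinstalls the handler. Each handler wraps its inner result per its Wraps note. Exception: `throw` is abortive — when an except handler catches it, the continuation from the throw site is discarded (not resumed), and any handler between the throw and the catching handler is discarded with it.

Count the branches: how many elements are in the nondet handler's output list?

Step-by-step:
choose[2, 6, 1] @ H3
  branch[0] choose=2:
    get @ H2 ⇒ 7
    choose[0, 3] @ H3
      branch[0] choose=0:
        H0 returns 10
        H1 returns 10
        H2 returns (10, 7)
        H3 returns [(10, 7)]
      branch[1] choose=3:
        H0 returns 31
        H1 returns 31
        H2 returns (31, 7)
        H3 returns [(31, 7)]
  branch[1] choose=6:
    get @ H2 ⇒ 7
    choose[0, 3] @ H3
      branch[0] choose=0:
        H0 returns 14
        H1 returns 14
        H2 returns (14, 7)
        H3 returns [(14, 7)]
      branch[1] choose=3:
        H0 returns 35
        H1 returns 35
        H2 returns (35, 7)
        H3 returns [(35, 7)]
  branch[2] choose=1:
    get @ H2 ⇒ 7
    choose[0, 3] @ H3
      branch[0] choose=0:
        H0 returns 9
        H1 returns 9
        H2 returns (9, 7)
        H3 returns [(9, 7)]
      branch[1] choose=3:
        H0 returns 30
        H1 returns 30
        H2 returns (30, 7)
        H3 returns [(30, 7)]
= [(10, 7), (31, 7), (14, 7), (35, 7), (9, 7), (30, 7)]

Answer: 6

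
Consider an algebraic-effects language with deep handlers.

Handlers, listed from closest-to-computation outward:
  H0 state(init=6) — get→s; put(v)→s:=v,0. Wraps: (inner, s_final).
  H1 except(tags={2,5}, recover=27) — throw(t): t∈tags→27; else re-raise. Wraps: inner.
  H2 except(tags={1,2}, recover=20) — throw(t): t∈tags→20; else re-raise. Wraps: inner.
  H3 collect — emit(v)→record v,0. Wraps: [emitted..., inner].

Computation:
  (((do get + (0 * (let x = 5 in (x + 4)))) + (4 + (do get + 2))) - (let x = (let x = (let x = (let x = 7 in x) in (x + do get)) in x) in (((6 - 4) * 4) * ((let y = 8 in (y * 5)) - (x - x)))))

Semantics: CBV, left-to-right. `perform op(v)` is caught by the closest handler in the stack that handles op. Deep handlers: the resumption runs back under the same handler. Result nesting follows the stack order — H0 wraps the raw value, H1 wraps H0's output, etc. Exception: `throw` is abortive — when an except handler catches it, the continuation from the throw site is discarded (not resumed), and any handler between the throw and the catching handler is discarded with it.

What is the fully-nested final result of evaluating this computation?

Answer: [(-302, 6)]

Evaluation trace:
get @ H0 ⇒ 6
get @ H0 ⇒ 6
get @ H0 ⇒ 6
H0 returns (-302, 6)
H1 returns (-302, 6)
H2 returns (-302, 6)
H3 returns [(-302, 6)]
= [(-302, 6)]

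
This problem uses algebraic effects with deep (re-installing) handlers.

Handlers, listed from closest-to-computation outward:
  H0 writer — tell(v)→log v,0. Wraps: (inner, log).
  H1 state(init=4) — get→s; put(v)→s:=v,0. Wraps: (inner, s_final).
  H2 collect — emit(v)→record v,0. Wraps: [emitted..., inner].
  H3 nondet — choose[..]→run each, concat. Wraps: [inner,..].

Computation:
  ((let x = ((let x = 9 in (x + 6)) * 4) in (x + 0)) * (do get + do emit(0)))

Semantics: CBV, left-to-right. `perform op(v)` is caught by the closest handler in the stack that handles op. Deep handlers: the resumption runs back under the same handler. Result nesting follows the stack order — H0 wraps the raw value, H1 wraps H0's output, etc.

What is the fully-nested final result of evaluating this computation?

Evaluation trace:
get @ H1 ⇒ 4
emit(0) @ H2 ⇒ out+=0
H0 returns (240, ())
H1 returns ((240, ()), 4)
H2 returns [0, ((240, ()), 4)]
H3 returns [[0, ((240, ()), 4)]]
= [[0, ((240, ()), 4)]]

Answer: [[0, ((240, ()), 4)]]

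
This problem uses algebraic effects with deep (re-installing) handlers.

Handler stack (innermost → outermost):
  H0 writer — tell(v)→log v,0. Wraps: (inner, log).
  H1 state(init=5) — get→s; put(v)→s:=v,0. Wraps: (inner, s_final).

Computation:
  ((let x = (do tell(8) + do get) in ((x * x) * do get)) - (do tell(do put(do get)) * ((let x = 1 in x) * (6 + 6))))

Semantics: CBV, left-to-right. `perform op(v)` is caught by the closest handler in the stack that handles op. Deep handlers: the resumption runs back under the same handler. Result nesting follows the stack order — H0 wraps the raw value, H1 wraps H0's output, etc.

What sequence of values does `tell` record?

Evaluation trace:
tell(8) @ H0 ⇒ log+=8
get @ H1 ⇒ 5
get @ H1 ⇒ 5
get @ H1 ⇒ 5
put(5) @ H1 ⇒ s:=5
tell(0) @ H0 ⇒ log+=0
H0 returns (125, (8, 0))
H1 returns ((125, (8, 0)), 5)
= ((125, (8, 0)), 5)

Answer: (8, 0)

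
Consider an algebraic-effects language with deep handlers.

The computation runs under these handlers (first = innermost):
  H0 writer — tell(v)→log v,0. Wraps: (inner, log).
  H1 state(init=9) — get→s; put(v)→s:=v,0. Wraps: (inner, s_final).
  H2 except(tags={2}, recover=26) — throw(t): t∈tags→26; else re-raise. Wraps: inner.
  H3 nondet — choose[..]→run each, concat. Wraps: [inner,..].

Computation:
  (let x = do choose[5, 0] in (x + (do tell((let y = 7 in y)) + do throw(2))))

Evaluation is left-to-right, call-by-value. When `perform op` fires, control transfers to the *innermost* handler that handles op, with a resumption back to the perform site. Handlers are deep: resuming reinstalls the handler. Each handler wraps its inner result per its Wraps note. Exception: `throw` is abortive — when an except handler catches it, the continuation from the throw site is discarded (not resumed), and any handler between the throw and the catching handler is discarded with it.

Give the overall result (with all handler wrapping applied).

Step-by-step:
choose[5, 0] @ H3
  branch[0] choose=5:
    tell(7) @ H0 ⇒ log+=7
    throw(2) @ H2 caught ⇒ 26
    H3 returns [26]
  branch[1] choose=0:
    tell(7) @ H0 ⇒ log+=7
    throw(2) @ H2 caught ⇒ 26
    H3 returns [26]
= [26, 26]

Answer: [26, 26]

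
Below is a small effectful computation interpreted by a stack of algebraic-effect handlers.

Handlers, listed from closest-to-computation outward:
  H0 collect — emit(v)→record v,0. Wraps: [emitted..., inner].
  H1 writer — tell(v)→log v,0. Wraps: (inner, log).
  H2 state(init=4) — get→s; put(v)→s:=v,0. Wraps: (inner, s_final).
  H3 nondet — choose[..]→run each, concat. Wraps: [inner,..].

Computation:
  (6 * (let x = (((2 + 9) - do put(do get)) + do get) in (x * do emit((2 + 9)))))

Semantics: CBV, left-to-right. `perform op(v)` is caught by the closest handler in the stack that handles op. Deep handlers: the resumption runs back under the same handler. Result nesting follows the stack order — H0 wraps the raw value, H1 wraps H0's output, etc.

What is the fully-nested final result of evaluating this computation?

Answer: [(([11, 0], ()), 4)]

Evaluation trace:
get @ H2 ⇒ 4
put(4) @ H2 ⇒ s:=4
get @ H2 ⇒ 4
emit(11) @ H0 ⇒ out+=11
H0 returns [11, 0]
H1 returns ([11, 0], ())
H2 returns (([11, 0], ()), 4)
H3 returns [(([11, 0], ()), 4)]
= [(([11, 0], ()), 4)]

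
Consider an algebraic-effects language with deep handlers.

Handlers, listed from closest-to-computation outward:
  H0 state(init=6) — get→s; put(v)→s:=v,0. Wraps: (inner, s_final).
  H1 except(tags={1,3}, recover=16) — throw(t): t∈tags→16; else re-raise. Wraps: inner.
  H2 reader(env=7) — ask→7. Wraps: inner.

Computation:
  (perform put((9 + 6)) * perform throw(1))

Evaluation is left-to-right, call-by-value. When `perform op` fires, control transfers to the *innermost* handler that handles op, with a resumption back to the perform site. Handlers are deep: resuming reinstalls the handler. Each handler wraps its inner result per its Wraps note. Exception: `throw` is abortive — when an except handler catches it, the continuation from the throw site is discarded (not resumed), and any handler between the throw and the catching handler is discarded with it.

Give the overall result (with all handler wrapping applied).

Step-by-step:
put(15) @ H0 ⇒ s:=15
throw(1) @ H1 caught ⇒ 16
H2 returns 16
= 16

Answer: 16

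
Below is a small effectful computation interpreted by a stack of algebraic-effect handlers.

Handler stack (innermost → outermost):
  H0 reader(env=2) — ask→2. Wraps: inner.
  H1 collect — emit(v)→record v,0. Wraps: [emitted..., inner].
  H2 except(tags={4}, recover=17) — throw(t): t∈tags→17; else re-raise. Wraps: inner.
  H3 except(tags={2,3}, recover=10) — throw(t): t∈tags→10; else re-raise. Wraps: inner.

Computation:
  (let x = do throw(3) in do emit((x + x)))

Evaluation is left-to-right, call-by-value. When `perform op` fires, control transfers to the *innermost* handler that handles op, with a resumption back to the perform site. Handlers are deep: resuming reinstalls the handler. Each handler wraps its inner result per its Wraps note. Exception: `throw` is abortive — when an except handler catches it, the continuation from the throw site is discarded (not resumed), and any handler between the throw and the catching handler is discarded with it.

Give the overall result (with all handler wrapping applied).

Evaluation trace:
throw(3) @ H2 re-raised
throw(3) @ H3 caught ⇒ 10
= 10

Answer: 10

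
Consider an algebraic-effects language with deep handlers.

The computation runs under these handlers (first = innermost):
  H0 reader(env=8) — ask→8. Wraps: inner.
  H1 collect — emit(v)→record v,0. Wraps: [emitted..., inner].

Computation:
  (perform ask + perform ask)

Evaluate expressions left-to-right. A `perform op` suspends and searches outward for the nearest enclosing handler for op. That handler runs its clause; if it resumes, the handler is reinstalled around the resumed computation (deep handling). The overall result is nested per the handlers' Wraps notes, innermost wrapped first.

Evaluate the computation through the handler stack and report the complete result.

Answer: [16]

Working:
ask @ H0 ⇒ 8
ask @ H0 ⇒ 8
H0 returns 16
H1 returns [16]
= [16]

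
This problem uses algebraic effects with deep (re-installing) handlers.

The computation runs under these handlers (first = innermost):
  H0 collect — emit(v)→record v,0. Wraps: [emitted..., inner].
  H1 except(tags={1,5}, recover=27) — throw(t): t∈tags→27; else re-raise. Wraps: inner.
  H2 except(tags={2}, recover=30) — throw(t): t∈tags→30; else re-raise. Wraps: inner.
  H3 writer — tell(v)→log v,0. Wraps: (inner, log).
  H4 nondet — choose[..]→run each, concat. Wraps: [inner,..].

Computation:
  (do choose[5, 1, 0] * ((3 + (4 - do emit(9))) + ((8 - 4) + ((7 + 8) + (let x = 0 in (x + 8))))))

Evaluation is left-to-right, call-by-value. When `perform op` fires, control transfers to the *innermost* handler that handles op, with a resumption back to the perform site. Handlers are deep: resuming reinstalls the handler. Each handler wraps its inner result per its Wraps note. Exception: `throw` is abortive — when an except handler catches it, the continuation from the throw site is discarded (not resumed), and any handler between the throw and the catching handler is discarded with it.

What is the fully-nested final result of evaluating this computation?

Answer: [([9, 170], ()), ([9, 34], ()), ([9, 0], ())]

Step-by-step:
choose[5, 1, 0] @ H4
  branch[0] choose=5:
    emit(9) @ H0 ⇒ out+=9
    H0 returns [9, 170]
    H1 returns [9, 170]
    H2 returns [9, 170]
    H3 returns ([9, 170], ())
    H4 returns [([9, 170], ())]
  branch[1] choose=1:
    emit(9) @ H0 ⇒ out+=9
    H0 returns [9, 34]
    H1 returns [9, 34]
    H2 returns [9, 34]
    H3 returns ([9, 34], ())
    H4 returns [([9, 34], ())]
  branch[2] choose=0:
    emit(9) @ H0 ⇒ out+=9
    H0 returns [9, 0]
    H1 returns [9, 0]
    H2 returns [9, 0]
    H3 returns ([9, 0], ())
    H4 returns [([9, 0], ())]
= [([9, 170], ()), ([9, 34], ()), ([9, 0], ())]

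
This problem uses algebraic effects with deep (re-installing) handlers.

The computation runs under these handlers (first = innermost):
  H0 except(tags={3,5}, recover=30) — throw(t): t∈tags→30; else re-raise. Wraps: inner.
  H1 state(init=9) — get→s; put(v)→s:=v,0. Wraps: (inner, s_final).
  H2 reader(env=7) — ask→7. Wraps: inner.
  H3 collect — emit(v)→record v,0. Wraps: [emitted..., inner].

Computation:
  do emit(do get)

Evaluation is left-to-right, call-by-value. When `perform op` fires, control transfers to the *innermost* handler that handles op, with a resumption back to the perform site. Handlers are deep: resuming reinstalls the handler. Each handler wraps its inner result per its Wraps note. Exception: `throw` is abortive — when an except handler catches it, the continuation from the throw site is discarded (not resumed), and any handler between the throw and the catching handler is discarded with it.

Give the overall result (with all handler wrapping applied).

Answer: [9, (0, 9)]

Evaluation trace:
get @ H1 ⇒ 9
emit(9) @ H3 ⇒ out+=9
H0 returns 0
H1 returns (0, 9)
H2 returns (0, 9)
H3 returns [9, (0, 9)]
= [9, (0, 9)]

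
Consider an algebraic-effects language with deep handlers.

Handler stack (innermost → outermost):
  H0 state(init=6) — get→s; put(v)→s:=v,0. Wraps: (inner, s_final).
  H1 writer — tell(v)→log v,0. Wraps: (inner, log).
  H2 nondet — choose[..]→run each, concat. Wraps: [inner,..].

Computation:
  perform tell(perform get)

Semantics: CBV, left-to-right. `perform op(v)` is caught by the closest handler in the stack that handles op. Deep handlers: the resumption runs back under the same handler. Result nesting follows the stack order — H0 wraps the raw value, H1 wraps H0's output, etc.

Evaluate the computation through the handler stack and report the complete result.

Answer: [((0, 6), (6))]

Step-by-step:
get @ H0 ⇒ 6
tell(6) @ H1 ⇒ log+=6
H0 returns (0, 6)
H1 returns ((0, 6), (6))
H2 returns [((0, 6), (6))]
= [((0, 6), (6))]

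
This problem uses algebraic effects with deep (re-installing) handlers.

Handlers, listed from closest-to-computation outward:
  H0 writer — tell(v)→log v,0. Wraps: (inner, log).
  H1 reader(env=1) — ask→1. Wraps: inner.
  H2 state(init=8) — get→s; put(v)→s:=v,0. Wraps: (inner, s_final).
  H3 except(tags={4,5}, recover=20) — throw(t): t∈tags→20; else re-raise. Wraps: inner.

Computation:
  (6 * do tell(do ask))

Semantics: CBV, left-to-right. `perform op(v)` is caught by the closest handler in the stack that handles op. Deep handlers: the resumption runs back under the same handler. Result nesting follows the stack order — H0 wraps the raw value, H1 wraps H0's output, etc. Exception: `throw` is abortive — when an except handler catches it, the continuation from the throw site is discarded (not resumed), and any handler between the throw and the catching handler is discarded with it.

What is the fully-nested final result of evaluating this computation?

Answer: ((0, (1)), 8)

Evaluation trace:
ask @ H1 ⇒ 1
tell(1) @ H0 ⇒ log+=1
H0 returns (0, (1))
H1 returns (0, (1))
H2 returns ((0, (1)), 8)
H3 returns ((0, (1)), 8)
= ((0, (1)), 8)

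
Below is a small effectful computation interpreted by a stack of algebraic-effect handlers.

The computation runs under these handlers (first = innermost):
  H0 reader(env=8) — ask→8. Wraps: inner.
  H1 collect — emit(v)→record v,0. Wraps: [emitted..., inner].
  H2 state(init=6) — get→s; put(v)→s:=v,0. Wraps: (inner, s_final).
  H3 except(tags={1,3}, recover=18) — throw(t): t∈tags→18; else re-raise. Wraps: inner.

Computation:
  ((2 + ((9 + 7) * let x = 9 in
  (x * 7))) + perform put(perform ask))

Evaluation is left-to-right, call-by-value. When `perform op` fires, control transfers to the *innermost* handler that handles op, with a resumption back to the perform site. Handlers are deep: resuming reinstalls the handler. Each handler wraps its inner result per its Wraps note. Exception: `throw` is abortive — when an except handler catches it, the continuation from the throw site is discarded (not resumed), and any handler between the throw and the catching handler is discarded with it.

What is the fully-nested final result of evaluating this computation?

Answer: ([1010], 8)

Working:
ask @ H0 ⇒ 8
put(8) @ H2 ⇒ s:=8
H0 returns 1010
H1 returns [1010]
H2 returns ([1010], 8)
H3 returns ([1010], 8)
= ([1010], 8)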